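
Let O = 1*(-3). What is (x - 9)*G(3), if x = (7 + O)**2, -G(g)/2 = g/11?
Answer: -42/11 ≈ -3.8182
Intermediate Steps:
O = -3
G(g) = -2*g/11
x = 16 (x = (7 - 3)**2 = 4**2 = 16)
(x - 9)*G(3) = (16 - 9)*(-2/11*3) = 7*(-6/11) = -42/11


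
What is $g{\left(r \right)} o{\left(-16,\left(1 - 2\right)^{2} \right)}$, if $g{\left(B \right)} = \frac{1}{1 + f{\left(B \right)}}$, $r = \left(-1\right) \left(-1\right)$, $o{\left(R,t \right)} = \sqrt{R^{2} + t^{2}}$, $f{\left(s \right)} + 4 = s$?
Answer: $- \frac{\sqrt{257}}{2} \approx -8.0156$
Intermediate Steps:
$f{\left(s \right)} = -4 + s$
$r = 1$
$g{\left(B \right)} = \frac{1}{-3 + B}$ ($g{\left(B \right)} = \frac{1}{1 + \left(-4 + B\right)} = \frac{1}{-3 + B}$)
$g{\left(r \right)} o{\left(-16,\left(1 - 2\right)^{2} \right)} = \frac{\sqrt{\left(-16\right)^{2} + \left(\left(1 - 2\right)^{2}\right)^{2}}}{-3 + 1} = \frac{\sqrt{256 + \left(\left(-1\right)^{2}\right)^{2}}}{-2} = - \frac{\sqrt{256 + 1^{2}}}{2} = - \frac{\sqrt{256 + 1}}{2} = - \frac{\sqrt{257}}{2}$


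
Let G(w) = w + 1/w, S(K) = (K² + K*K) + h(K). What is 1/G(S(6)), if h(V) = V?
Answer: 78/6085 ≈ 0.012818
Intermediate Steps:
S(K) = K + 2*K² (S(K) = (K² + K*K) + K = (K² + K²) + K = 2*K² + K = K + 2*K²)
1/G(S(6)) = 1/(6*(1 + 2*6) + 1/(6*(1 + 2*6))) = 1/(6*(1 + 12) + 1/(6*(1 + 12))) = 1/(6*13 + 1/(6*13)) = 1/(78 + 1/78) = 1/(6085/78) = 78/6085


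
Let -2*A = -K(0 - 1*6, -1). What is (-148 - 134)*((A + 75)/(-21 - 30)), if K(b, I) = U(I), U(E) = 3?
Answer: 423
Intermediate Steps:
K(b, I) = 3
A = 3/2 (A = -(-1)*3/2 = -1/2*(-3) = 3/2 ≈ 1.5000)
(-148 - 134)*((A + 75)/(-21 - 30)) = (-148 - 134)*((3/2 + 75)/(-21 - 30)) = -21573/(-51) = -21573*(-1)/51 = -282*(-3/2) = 423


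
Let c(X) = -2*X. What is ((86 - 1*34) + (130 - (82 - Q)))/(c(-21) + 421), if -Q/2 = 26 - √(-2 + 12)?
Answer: 48/463 + 2*√10/463 ≈ 0.11733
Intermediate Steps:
Q = -52 + 2*√10 (Q = -2*(26 - √(-2 + 12)) = -2*(26 - √10) = -52 + 2*√10 ≈ -45.675)
((86 - 1*34) + (130 - (82 - Q)))/(c(-21) + 421) = ((86 - 1*34) + (130 - (82 - (-52 + 2*√10))))/(-2*(-21) + 421) = ((86 - 34) + (130 - (82 + (52 - 2*√10))))/(42 + 421) = (52 + (130 - (134 - 2*√10)))/463 = (52 + (130 + (-134 + 2*√10)))*(1/463) = (52 + (-4 + 2*√10))*(1/463) = (48 + 2*√10)*(1/463) = 48/463 + 2*√10/463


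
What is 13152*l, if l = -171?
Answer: -2248992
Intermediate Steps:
13152*l = 13152*(-171) = -2248992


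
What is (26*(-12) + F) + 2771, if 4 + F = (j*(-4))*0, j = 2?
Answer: 2455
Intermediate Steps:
F = -4 (F = -4 + (2*(-4))*0 = -4 - 8*0 = -4 + 0 = -4)
(26*(-12) + F) + 2771 = (26*(-12) - 4) + 2771 = (-312 - 4) + 2771 = -316 + 2771 = 2455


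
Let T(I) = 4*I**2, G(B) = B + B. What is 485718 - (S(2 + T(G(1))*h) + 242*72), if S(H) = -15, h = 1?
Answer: 468309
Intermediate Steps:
G(B) = 2*B
485718 - (S(2 + T(G(1))*h) + 242*72) = 485718 - (-15 + 242*72) = 485718 - (-15 + 17424) = 485718 - 1*17409 = 485718 - 17409 = 468309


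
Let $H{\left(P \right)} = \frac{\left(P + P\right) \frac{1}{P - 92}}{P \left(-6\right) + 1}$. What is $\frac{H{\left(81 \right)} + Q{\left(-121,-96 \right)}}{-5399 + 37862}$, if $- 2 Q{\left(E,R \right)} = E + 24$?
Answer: $\frac{517819}{346380210} \approx 0.0014949$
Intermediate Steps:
$Q{\left(E,R \right)} = -12 - \frac{E}{2}$ ($Q{\left(E,R \right)} = - \frac{E + 24}{2} = - \frac{24 + E}{2} = -12 - \frac{E}{2}$)
$H{\left(P \right)} = \frac{2 P}{\left(1 - 6 P\right) \left(-92 + P\right)}$ ($H{\left(P \right)} = \frac{2 P \frac{1}{-92 + P}}{- 6 P + 1} = \frac{2 P \frac{1}{-92 + P}}{1 - 6 P} = \frac{2 P}{\left(1 - 6 P\right) \left(-92 + P\right)}$)
$\frac{H{\left(81 \right)} + Q{\left(-121,-96 \right)}}{-5399 + 37862} = \frac{\left(-2\right) 81 \frac{1}{92 - 44793 + 6 \cdot 81^{2}} - - \frac{97}{2}}{-5399 + 37862} = \frac{\left(-2\right) 81 \frac{1}{92 - 44793 + 6 \cdot 6561} + \left(-12 + \frac{121}{2}\right)}{32463} = \left(\left(-2\right) 81 \frac{1}{92 - 44793 + 39366} + \frac{97}{2}\right) \frac{1}{32463} = \left(\left(-2\right) 81 \frac{1}{-5335} + \frac{97}{2}\right) \frac{1}{32463} = \left(\left(-2\right) 81 \left(- \frac{1}{5335}\right) + \frac{97}{2}\right) \frac{1}{32463} = \left(\frac{162}{5335} + \frac{97}{2}\right) \frac{1}{32463} = \frac{517819}{10670} \cdot \frac{1}{32463} = \frac{517819}{346380210}$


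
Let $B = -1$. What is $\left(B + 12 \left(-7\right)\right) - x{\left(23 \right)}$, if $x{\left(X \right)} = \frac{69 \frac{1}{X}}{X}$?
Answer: $- \frac{1958}{23} \approx -85.13$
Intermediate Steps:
$x{\left(X \right)} = \frac{69}{X^{2}}$
$\left(B + 12 \left(-7\right)\right) - x{\left(23 \right)} = \left(-1 + 12 \left(-7\right)\right) - \frac{69}{529} = \left(-1 - 84\right) - 69 \cdot \frac{1}{529} = -85 - \frac{3}{23} = - \frac{1958}{23}$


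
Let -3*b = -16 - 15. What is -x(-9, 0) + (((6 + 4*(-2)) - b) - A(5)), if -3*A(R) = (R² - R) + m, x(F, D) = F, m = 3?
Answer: 13/3 ≈ 4.3333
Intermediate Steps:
A(R) = -1 - R²/3 + R/3 (A(R) = -((R² - R) + 3)/3 = -(3 + R² - R)/3 = -1 - R²/3 + R/3)
b = 31/3 (b = -(-16 - 15)/3 = -⅓*(-31) = 31/3 ≈ 10.333)
-x(-9, 0) + (((6 + 4*(-2)) - b) - A(5)) = -1*(-9) + (((6 + 4*(-2)) - 1*31/3) - (-1 - ⅓*5² + (⅓)*5)) = 9 + (((6 - 8) - 31/3) - (-1 - ⅓*25 + 5/3)) = 9 + ((-2 - 31/3) - (-1 - 25/3 + 5/3)) = 9 + (-37/3 - 1*(-23/3)) = 9 + (-37/3 + 23/3) = 9 - 14/3 = 13/3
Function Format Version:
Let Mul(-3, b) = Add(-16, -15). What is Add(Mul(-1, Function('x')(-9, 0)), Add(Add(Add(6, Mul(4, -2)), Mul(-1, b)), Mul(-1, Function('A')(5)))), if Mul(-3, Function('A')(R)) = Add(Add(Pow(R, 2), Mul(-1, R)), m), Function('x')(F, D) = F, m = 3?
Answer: Rational(13, 3) ≈ 4.3333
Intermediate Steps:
Function('A')(R) = Add(-1, Mul(Rational(-1, 3), Pow(R, 2)), Mul(Rational(1, 3), R)) (Function('A')(R) = Mul(Rational(-1, 3), Add(Add(Pow(R, 2), Mul(-1, R)), 3)) = Mul(Rational(-1, 3), Add(3, Pow(R, 2), Mul(-1, R))) = Add(-1, Mul(Rational(-1, 3), Pow(R, 2)), Mul(Rational(1, 3), R)))
b = Rational(31, 3) (b = Mul(Rational(-1, 3), Add(-16, -15)) = Mul(Rational(-1, 3), -31) = Rational(31, 3) ≈ 10.333)
Add(Mul(-1, Function('x')(-9, 0)), Add(Add(Add(6, Mul(4, -2)), Mul(-1, b)), Mul(-1, Function('A')(5)))) = Add(Mul(-1, -9), Add(Add(Add(6, Mul(4, -2)), Mul(-1, Rational(31, 3))), Mul(-1, Add(-1, Mul(Rational(-1, 3), Pow(5, 2)), Mul(Rational(1, 3), 5))))) = Add(9, Add(Add(Add(6, -8), Rational(-31, 3)), Mul(-1, Add(-1, Mul(Rational(-1, 3), 25), Rational(5, 3))))) = Add(9, Add(Add(-2, Rational(-31, 3)), Mul(-1, Add(-1, Rational(-25, 3), Rational(5, 3))))) = Add(9, Add(Rational(-37, 3), Mul(-1, Rational(-23, 3)))) = Add(9, Add(Rational(-37, 3), Rational(23, 3))) = Add(9, Rational(-14, 3)) = Rational(13, 3)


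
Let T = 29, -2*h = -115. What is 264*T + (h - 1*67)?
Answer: 15293/2 ≈ 7646.5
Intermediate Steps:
h = 115/2 (h = -1/2*(-115) = 115/2 ≈ 57.500)
264*T + (h - 1*67) = 264*29 + (115/2 - 1*67) = 7656 + (115/2 - 67) = 7656 - 19/2 = 15293/2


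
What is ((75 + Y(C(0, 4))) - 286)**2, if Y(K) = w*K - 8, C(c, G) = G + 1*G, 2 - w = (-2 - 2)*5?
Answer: 1849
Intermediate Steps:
w = 22 (w = 2 - (-2 - 2)*5 = 2 - (-4)*5 = 2 - 1*(-20) = 2 + 20 = 22)
C(c, G) = 2*G (C(c, G) = G + G = 2*G)
Y(K) = -8 + 22*K (Y(K) = 22*K - 8 = -8 + 22*K)
((75 + Y(C(0, 4))) - 286)**2 = ((75 + (-8 + 22*(2*4))) - 286)**2 = ((75 + (-8 + 22*8)) - 286)**2 = ((75 + (-8 + 176)) - 286)**2 = ((75 + 168) - 286)**2 = (243 - 286)**2 = (-43)**2 = 1849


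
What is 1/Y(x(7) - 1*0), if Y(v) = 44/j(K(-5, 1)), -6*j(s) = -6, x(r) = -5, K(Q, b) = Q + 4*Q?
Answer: 1/44 ≈ 0.022727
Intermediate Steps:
K(Q, b) = 5*Q
j(s) = 1 (j(s) = -⅙*(-6) = 1)
Y(v) = 44 (Y(v) = 44/1 = 44*1 = 44)
1/Y(x(7) - 1*0) = 1/44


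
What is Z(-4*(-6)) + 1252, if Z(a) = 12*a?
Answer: 1540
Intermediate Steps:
Z(-4*(-6)) + 1252 = 12*(-4*(-6)) + 1252 = 12*24 + 1252 = 288 + 1252 = 1540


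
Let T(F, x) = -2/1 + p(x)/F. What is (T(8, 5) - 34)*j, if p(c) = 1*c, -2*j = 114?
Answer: 16131/8 ≈ 2016.4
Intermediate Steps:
j = -57 (j = -½*114 = -57)
p(c) = c
T(F, x) = -2 + x/F (T(F, x) = -2/1 + x/F = -2*1 + x/F = -2 + x/F)
(T(8, 5) - 34)*j = ((-2 + 5/8) - 34)*(-57) = (-11/8 - 34)*(-57) = -283/8*(-57) = 16131/8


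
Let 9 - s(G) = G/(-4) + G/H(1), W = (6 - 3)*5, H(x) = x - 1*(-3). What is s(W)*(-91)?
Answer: -819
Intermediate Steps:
H(x) = 3 + x (H(x) = x + 3 = 3 + x)
W = 15 (W = 3*5 = 15)
s(G) = 9 (s(G) = 9 - (G/(-4) + G/(3 + 1)) = 9 - (G*(-1/4) + G/4) = 9 - (-G/4 + G*(1/4)) = 9 - (-G/4 + G/4) = 9 - 1*0 = 9 + 0 = 9)
s(W)*(-91) = 9*(-91) = -819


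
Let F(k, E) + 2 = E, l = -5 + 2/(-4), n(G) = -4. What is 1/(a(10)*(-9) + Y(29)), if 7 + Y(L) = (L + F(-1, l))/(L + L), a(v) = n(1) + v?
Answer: -116/7033 ≈ -0.016494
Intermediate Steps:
l = -11/2 (l = -5 + 2*(-1/4) = -5 - 1/2 = -11/2 ≈ -5.5000)
F(k, E) = -2 + E
a(v) = -4 + v
Y(L) = -7 + (-15/2 + L)/(2*L) (Y(L) = -7 + (L + (-2 - 11/2))/(L + L) = -7 + (L - 15/2)/((2*L)) = -7 + (-15/2 + L)*(1/(2*L)) = -7 + (-15/2 + L)/(2*L))
1/(a(10)*(-9) + Y(29)) = 1/((-4 + 10)*(-9) + (1/4)*(-15 - 26*29)/29) = 1/(6*(-9) + (1/4)*(1/29)*(-15 - 754)) = 1/(-54 + (1/4)*(1/29)*(-769)) = 1/(-54 - 769/116) = 1/(-7033/116) = -116/7033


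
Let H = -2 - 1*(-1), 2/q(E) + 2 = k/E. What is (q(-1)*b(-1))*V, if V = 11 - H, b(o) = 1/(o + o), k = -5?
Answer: -4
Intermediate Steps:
q(E) = 2/(-2 - 5/E)
H = -1 (H = -2 + 1 = -1)
b(o) = 1/(2*o)
V = 12 (V = 11 - 1*(-1) = 11 + 1 = 12)
(q(-1)*b(-1))*V = ((-2*(-1)/(5 + 2*(-1)))*((½)/(-1)))*12 = ((-2*(-1)/(5 - 2))*((½)*(-1)))*12 = (-2*(-1)/3*(-½))*12 = (-2*(-1)*⅓*(-½))*12 = ((⅔)*(-½))*12 = -⅓*12 = -4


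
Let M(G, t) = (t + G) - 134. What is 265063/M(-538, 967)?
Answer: 265063/295 ≈ 898.52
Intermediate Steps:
M(G, t) = -134 + G + t (M(G, t) = (G + t) - 134 = -134 + G + t)
265063/M(-538, 967) = 265063/(-134 - 538 + 967) = 265063/295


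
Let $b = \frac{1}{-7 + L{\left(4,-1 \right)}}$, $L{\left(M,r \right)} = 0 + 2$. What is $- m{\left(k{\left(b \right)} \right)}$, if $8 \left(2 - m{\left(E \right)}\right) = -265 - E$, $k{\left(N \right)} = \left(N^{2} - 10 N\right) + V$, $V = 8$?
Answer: $- \frac{1819}{50} \approx -36.38$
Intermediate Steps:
$L{\left(M,r \right)} = 2$
$b = - \frac{1}{5}$ ($b = \frac{1}{-7 + 2} = \frac{1}{-5} = - \frac{1}{5} \approx -0.2$)
$k{\left(N \right)} = 8 + N^{2} - 10 N$ ($k{\left(N \right)} = \left(N^{2} - 10 N\right) + 8 = 8 + N^{2} - 10 N$)
$m{\left(E \right)} = \frac{281}{8} + \frac{E}{8}$ ($m{\left(E \right)} = 2 - \frac{-265 - E}{8} = 2 + \left(\frac{265}{8} + \frac{E}{8}\right) = \frac{281}{8} + \frac{E}{8}$)
$- m{\left(k{\left(b \right)} \right)} = - (\frac{281}{8} + \frac{8 + \left(- \frac{1}{5}\right)^{2} - -2}{8}) = - (\frac{281}{8} + \frac{8 + \frac{1}{25} + 2}{8}) = - (\frac{281}{8} + \frac{1}{8} \cdot \frac{251}{25}) = - (\frac{281}{8} + \frac{251}{200}) = \left(-1\right) \frac{1819}{50} = - \frac{1819}{50}$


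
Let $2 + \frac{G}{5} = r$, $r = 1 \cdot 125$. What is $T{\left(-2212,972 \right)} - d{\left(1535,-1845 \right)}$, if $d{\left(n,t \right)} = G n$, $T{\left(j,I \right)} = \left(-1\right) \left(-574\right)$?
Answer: $-943451$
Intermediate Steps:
$r = 125$
$G = 615$ ($G = -10 + 5 \cdot 125 = -10 + 625 = 615$)
$T{\left(j,I \right)} = 574$
$d{\left(n,t \right)} = 615 n$
$T{\left(-2212,972 \right)} - d{\left(1535,-1845 \right)} = 574 - 615 \cdot 1535 = 574 - 944025 = -943451$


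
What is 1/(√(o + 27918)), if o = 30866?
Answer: √3674/14696 ≈ 0.0041245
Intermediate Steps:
1/(√(o + 27918)) = 1/(√(30866 + 27918)) = 1/(√58784) = 1/(4*√3674) = √3674/14696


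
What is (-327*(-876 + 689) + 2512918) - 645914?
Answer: 1928153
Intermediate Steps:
(-327*(-876 + 689) + 2512918) - 645914 = (-327*(-187) + 2512918) - 645914 = (61149 + 2512918) - 645914 = 2574067 - 645914 = 1928153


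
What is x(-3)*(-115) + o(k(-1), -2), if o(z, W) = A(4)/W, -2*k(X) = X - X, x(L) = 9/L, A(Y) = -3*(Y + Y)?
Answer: 357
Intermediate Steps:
A(Y) = -6*Y
k(X) = 0 (k(X) = -(X - X)/2 = -1/2*0 = 0)
o(z, W) = -24/W (o(z, W) = (-6*4)/W = -24/W)
x(-3)*(-115) + o(k(-1), -2) = (9/(-3))*(-115) - 24/(-2) = (9*(-1/3))*(-115) - 24*(-1/2) = -3*(-115) + 12 = 345 + 12 = 357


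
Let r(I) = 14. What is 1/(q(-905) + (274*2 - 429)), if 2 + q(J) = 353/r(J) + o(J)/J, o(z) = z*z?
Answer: -14/10679 ≈ -0.0013110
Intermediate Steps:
o(z) = z²
q(J) = 325/14 + J (q(J) = -2 + (353/14 + J²/J) = -2 + (353*(1/14) + J) = -2 + (353/14 + J) = 325/14 + J)
1/(q(-905) + (274*2 - 429)) = 1/((325/14 - 905) + (274*2 - 429)) = 1/(-12345/14 + (548 - 429)) = 1/(-12345/14 + 119) = 1/(-10679/14) = -14/10679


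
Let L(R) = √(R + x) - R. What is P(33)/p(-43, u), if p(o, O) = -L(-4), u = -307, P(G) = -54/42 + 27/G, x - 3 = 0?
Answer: 144/1309 - 36*I/1309 ≈ 0.11001 - 0.027502*I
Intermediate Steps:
x = 3 (x = 3 + 0 = 3)
L(R) = √(3 + R) - R (L(R) = √(R + 3) - R = √(3 + R) - R)
P(G) = -9/7 + 27/G (P(G) = -54*1/42 + 27/G = -9/7 + 27/G)
p(o, O) = -4 - I (p(o, O) = -(√(3 - 4) - 1*(-4)) = -(√(-1) + 4) = -(I + 4) = -(4 + I) = -4 - I)
P(33)/p(-43, u) = (-9/7 + 27/33)/(-4 - I) = (-9/7 + 27*(1/33))*((-4 + I)/17) = (-9/7 + 9/11)*((-4 + I)/17) = -36*(-4 + I)/1309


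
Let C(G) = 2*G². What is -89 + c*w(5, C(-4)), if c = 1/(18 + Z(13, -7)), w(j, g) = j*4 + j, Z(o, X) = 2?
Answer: -351/4 ≈ -87.750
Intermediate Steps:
w(j, g) = 5*j (w(j, g) = 4*j + j = 5*j)
c = 1/20 (c = 1/(18 + 2) = 1/20 ≈ 0.050000)
-89 + c*w(5, C(-4)) = -89 + (5*5)/20 = -89 + (1/20)*25 = -89 + 5/4 = -351/4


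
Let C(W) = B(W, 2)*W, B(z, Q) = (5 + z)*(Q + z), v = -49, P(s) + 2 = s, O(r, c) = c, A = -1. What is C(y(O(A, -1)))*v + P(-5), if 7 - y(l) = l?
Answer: -50967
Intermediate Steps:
P(s) = -2 + s
y(l) = 7 - l
C(W) = W*(10 + W² + 7*W) (C(W) = (W² + 5*2 + 5*W + 2*W)*W = (W² + 10 + 5*W + 2*W)*W = (10 + W² + 7*W)*W = W*(10 + W² + 7*W))
C(y(O(A, -1)))*v + P(-5) = ((7 - 1*(-1))*(10 + (7 - 1*(-1))² + 7*(7 - 1*(-1))))*(-49) + (-2 - 5) = ((7 + 1)*(10 + (7 + 1)² + 7*(7 + 1)))*(-49) - 7 = (8*(10 + 8² + 7*8))*(-49) - 7 = (8*(10 + 64 + 56))*(-49) - 7 = (8*130)*(-49) - 7 = 1040*(-49) - 7 = -50960 - 7 = -50967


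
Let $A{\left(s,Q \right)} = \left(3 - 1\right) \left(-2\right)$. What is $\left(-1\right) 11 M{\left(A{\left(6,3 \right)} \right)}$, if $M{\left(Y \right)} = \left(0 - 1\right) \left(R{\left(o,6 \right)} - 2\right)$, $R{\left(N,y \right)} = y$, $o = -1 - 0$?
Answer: $44$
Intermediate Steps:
$o = -1$ ($o = -1 + 0 = -1$)
$A{\left(s,Q \right)} = -4$ ($A{\left(s,Q \right)} = 2 \left(-2\right) = -4$)
$M{\left(Y \right)} = -4$ ($M{\left(Y \right)} = \left(0 - 1\right) \left(6 - 2\right) = \left(-1\right) 4 = -4$)
$\left(-1\right) 11 M{\left(A{\left(6,3 \right)} \right)} = \left(-1\right) 11 \left(-4\right) = \left(-11\right) \left(-4\right) = 44$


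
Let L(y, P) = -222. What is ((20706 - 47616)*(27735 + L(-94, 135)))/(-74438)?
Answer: 28475955/2863 ≈ 9946.2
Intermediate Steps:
((20706 - 47616)*(27735 + L(-94, 135)))/(-74438) = ((20706 - 47616)*(27735 - 222))/(-74438) = -26910*27513*(-1/74438) = -740374830*(-1/74438) = 28475955/2863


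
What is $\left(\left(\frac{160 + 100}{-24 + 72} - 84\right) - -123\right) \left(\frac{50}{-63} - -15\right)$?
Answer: $\frac{477035}{756} \approx 631.0$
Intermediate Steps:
$\left(\left(\frac{160 + 100}{-24 + 72} - 84\right) - -123\right) \left(\frac{50}{-63} - -15\right) = \left(\left(\frac{260}{48} - 84\right) + \left(-84 + 207\right)\right) \left(50 \left(- \frac{1}{63}\right) + 15\right) = \left(\left(260 \cdot \frac{1}{48} - 84\right) + 123\right) \left(- \frac{50}{63} + 15\right) = \left(\left(\frac{65}{12} - 84\right) + 123\right) \frac{895}{63} = \left(- \frac{943}{12} + 123\right) \frac{895}{63} = \frac{533}{12} \cdot \frac{895}{63} = \frac{477035}{756}$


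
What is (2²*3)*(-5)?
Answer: -60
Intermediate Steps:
(2²*3)*(-5) = (4*3)*(-5) = 12*(-5) = -60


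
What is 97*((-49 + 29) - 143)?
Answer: -15811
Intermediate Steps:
97*((-49 + 29) - 143) = 97*(-20 - 143) = 97*(-163) = -15811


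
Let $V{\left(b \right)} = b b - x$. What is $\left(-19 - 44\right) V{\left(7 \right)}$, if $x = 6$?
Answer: $-2709$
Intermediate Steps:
$V{\left(b \right)} = -6 + b^{2}$ ($V{\left(b \right)} = b b - 6 = b^{2} - 6 = -6 + b^{2}$)
$\left(-19 - 44\right) V{\left(7 \right)} = \left(-19 - 44\right) \left(-6 + 7^{2}\right) = - 63 \left(-6 + 49\right) = \left(-63\right) 43 = -2709$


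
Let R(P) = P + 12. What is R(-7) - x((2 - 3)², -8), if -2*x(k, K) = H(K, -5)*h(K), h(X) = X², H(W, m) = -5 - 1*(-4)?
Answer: -27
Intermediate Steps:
H(W, m) = -1 (H(W, m) = -5 + 4 = -1)
R(P) = 12 + P
x(k, K) = K²/2 (x(k, K) = -(-1)*K²/2 = K²/2)
R(-7) - x((2 - 3)², -8) = (12 - 7) - (-8)²/2 = 5 - 64/2 = 5 - 1*32 = 5 - 32 = -27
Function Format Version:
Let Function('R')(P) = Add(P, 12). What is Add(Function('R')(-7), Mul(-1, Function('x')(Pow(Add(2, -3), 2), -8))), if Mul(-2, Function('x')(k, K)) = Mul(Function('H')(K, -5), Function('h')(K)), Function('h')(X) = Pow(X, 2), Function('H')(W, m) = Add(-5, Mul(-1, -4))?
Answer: -27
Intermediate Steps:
Function('H')(W, m) = -1 (Function('H')(W, m) = Add(-5, 4) = -1)
Function('R')(P) = Add(12, P)
Function('x')(k, K) = Mul(Rational(1, 2), Pow(K, 2)) (Function('x')(k, K) = Mul(Rational(-1, 2), Mul(-1, Pow(K, 2))) = Mul(Rational(1, 2), Pow(K, 2)))
Add(Function('R')(-7), Mul(-1, Function('x')(Pow(Add(2, -3), 2), -8))) = Add(Add(12, -7), Mul(-1, Mul(Rational(1, 2), Pow(-8, 2)))) = Add(5, Mul(-1, Mul(Rational(1, 2), 64))) = Add(5, Mul(-1, 32)) = Add(5, -32) = -27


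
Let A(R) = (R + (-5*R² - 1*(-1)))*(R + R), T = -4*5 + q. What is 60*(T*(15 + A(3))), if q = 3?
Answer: 235620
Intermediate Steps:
T = -17 (T = -4*5 + 3 = -20 + 3 = -17)
A(R) = 2*R*(1 + R - 5*R²) (A(R) = (R + (-5*R² + 1))*(2*R) = (R + (1 - 5*R²))*(2*R) = (1 + R - 5*R²)*(2*R) = 2*R*(1 + R - 5*R²))
60*(T*(15 + A(3))) = 60*(-17*(15 + 2*3*(1 + 3 - 5*3²))) = 60*(-17*(15 + 2*3*(1 + 3 - 5*9))) = 60*(-17*(15 + 2*3*(1 + 3 - 45))) = 60*(-17*(15 + 2*3*(-41))) = 60*(-17*(15 - 246)) = 60*(-17*(-231)) = 60*3927 = 235620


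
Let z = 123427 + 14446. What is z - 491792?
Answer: -353919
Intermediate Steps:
z = 137873
z - 491792 = 137873 - 491792 = -353919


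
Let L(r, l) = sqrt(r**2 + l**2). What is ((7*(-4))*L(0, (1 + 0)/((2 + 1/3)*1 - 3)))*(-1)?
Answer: 42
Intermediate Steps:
L(r, l) = sqrt(l**2 + r**2)
((7*(-4))*L(0, (1 + 0)/((2 + 1/3)*1 - 3)))*(-1) = ((7*(-4))*sqrt(((1 + 0)/((2 + 1/3)*1 - 3))**2 + 0**2))*(-1) = -28*sqrt((1/((2 + 1/3)*1 - 3))**2 + 0)*(-1) = -28*sqrt((1/((7/3)*1 - 3))**2 + 0)*(-1) = -28*sqrt((1/(7/3 - 3))**2 + 0)*(-1) = -28*sqrt((1/(-2/3))**2 + 0)*(-1) = -28*sqrt((1*(-3/2))**2 + 0)*(-1) = -28*sqrt((-3/2)**2 + 0)*(-1) = -28*sqrt(9/4 + 0)*(-1) = -28*sqrt(9/4)*(-1) = -28*3/2*(-1) = -42*(-1) = 42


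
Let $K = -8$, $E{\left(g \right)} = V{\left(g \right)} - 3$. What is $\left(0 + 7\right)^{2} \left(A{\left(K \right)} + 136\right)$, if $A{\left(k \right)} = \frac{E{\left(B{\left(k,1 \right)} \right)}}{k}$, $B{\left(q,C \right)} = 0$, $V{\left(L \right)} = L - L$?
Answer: $\frac{53459}{8} \approx 6682.4$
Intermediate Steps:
$V{\left(L \right)} = 0$
$E{\left(g \right)} = -3$ ($E{\left(g \right)} = 0 - 3 = -3$)
$A{\left(k \right)} = - \frac{3}{k}$
$\left(0 + 7\right)^{2} \left(A{\left(K \right)} + 136\right) = \left(0 + 7\right)^{2} \left(- \frac{3}{-8} + 136\right) = 7^{2} \left(\left(-3\right) \left(- \frac{1}{8}\right) + 136\right) = 49 \left(\frac{3}{8} + 136\right) = 49 \cdot \frac{1091}{8} = \frac{53459}{8}$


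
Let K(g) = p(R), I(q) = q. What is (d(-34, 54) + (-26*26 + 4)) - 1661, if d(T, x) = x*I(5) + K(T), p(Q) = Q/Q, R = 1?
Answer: -2062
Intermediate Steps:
p(Q) = 1
K(g) = 1
d(T, x) = 1 + 5*x (d(T, x) = x*5 + 1 = 5*x + 1 = 1 + 5*x)
(d(-34, 54) + (-26*26 + 4)) - 1661 = ((1 + 5*54) + (-26*26 + 4)) - 1661 = ((1 + 270) + (-676 + 4)) - 1661 = (271 - 672) - 1661 = -401 - 1661 = -2062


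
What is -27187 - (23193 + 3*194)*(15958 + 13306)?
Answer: -695778787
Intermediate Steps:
-27187 - (23193 + 3*194)*(15958 + 13306) = -27187 - (23193 + 582)*29264 = -27187 - 23775*29264 = -27187 - 1*695751600 = -27187 - 695751600 = -695778787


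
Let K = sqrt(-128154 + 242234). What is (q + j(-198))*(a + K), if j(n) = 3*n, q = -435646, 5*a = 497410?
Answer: -43398027680 - 1744960*sqrt(7130) ≈ -4.3545e+10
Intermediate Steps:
a = 99482 (a = (1/5)*497410 = 99482)
K = 4*sqrt(7130) (K = sqrt(114080) = 4*sqrt(7130) ≈ 337.76)
(q + j(-198))*(a + K) = (-435646 + 3*(-198))*(99482 + 4*sqrt(7130)) = (-435646 - 594)*(99482 + 4*sqrt(7130)) = -436240*(99482 + 4*sqrt(7130)) = -43398027680 - 1744960*sqrt(7130)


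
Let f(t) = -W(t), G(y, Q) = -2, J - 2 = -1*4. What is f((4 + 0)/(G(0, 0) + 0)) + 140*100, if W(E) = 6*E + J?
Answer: 14014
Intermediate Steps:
J = -2 (J = 2 - 1*4 = 2 - 4 = -2)
W(E) = -2 + 6*E (W(E) = 6*E - 2 = -2 + 6*E)
f(t) = 2 - 6*t (f(t) = -(-2 + 6*t) = 2 - 6*t)
f((4 + 0)/(G(0, 0) + 0)) + 140*100 = (2 - 6*(4 + 0)/(-2 + 0)) + 140*100 = (2 - 24/(-2)) + 14000 = (2 - 24*(-1)/2) + 14000 = (2 - 6*(-2)) + 14000 = (2 + 12) + 14000 = 14 + 14000 = 14014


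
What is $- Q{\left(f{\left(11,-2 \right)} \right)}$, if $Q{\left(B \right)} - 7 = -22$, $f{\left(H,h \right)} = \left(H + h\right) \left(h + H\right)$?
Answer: $15$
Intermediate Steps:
$f{\left(H,h \right)} = \left(H + h\right)^{2}$ ($f{\left(H,h \right)} = \left(H + h\right) \left(H + h\right) = \left(H + h\right)^{2}$)
$Q{\left(B \right)} = -15$ ($Q{\left(B \right)} = 7 - 22 = -15$)
$- Q{\left(f{\left(11,-2 \right)} \right)} = \left(-1\right) \left(-15\right) = 15$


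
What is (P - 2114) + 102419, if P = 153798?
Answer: 254103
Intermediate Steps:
(P - 2114) + 102419 = (153798 - 2114) + 102419 = 151684 + 102419 = 254103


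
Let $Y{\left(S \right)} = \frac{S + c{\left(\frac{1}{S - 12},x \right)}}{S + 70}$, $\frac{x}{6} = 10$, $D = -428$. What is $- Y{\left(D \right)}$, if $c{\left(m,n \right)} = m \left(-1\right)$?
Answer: $- \frac{188319}{157520} \approx -1.1955$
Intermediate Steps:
$x = 60$ ($x = 6 \cdot 10 = 60$)
$c{\left(m,n \right)} = - m$
$Y{\left(S \right)} = \frac{S - \frac{1}{-12 + S}}{70 + S}$ ($Y{\left(S \right)} = \frac{S - \frac{1}{S - 12}}{S + 70} = \frac{S - \frac{1}{-12 + S}}{70 + S}$)
$- Y{\left(D \right)} = - \frac{-1 - 428 \left(-12 - 428\right)}{\left(-12 - 428\right) \left(70 - 428\right)} = - \frac{-1 - -188320}{\left(-440\right) \left(-358\right)} = - \frac{\left(-1\right) \left(-1\right) \left(-1 + 188320\right)}{440 \cdot 358} = - \frac{\left(-1\right) \left(-1\right) 188319}{440 \cdot 358} = \left(-1\right) \frac{188319}{157520} = - \frac{188319}{157520}$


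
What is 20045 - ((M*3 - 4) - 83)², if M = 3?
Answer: 13961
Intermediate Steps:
20045 - ((M*3 - 4) - 83)² = 20045 - ((3*3 - 4) - 83)² = 20045 - ((9 - 4) - 83)² = 20045 - (5 - 83)² = 20045 - 1*(-78)² = 20045 - 1*6084 = 20045 - 6084 = 13961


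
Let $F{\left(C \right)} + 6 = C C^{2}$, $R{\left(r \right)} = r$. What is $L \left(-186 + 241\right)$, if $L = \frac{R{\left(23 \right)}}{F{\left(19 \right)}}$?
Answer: $\frac{115}{623} \approx 0.18459$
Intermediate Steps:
$F{\left(C \right)} = -6 + C^{3}$ ($F{\left(C \right)} = -6 + C C^{2} = -6 + C^{3}$)
$L = \frac{23}{6853}$ ($L = \frac{23}{-6 + 19^{3}} = \frac{23}{-6 + 6859} = \frac{23}{6853} \approx 0.0033562$)
$L \left(-186 + 241\right) = \frac{23 \left(-186 + 241\right)}{6853} = \frac{23}{6853} \cdot 55 = \frac{115}{623}$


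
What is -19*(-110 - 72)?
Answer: 3458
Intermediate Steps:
-19*(-110 - 72) = -19*(-182) = 3458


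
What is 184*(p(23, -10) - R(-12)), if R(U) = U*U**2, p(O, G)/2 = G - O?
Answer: 305808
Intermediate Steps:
p(O, G) = -2*O + 2*G (p(O, G) = 2*(G - O) = -2*O + 2*G)
R(U) = U**3
184*(p(23, -10) - R(-12)) = 184*((-2*23 + 2*(-10)) - 1*(-12)**3) = 184*((-46 - 20) - 1*(-1728)) = 184*(-66 + 1728) = 184*1662 = 305808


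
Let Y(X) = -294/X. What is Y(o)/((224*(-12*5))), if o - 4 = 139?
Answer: 7/45760 ≈ 0.00015297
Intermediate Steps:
o = 143 (o = 4 + 139 = 143)
Y(o)/((224*(-12*5))) = (-294/143)/((224*(-12*5))) = (-294*1/143)/((224*(-60))) = -294/143/(-13440) = -294/143*(-1/13440) = 7/45760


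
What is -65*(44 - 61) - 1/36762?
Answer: 40622009/36762 ≈ 1105.0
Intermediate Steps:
-65*(44 - 61) - 1/36762 = -65*(-17) - 1*1/36762 = 1105 - 1/36762 = 40622009/36762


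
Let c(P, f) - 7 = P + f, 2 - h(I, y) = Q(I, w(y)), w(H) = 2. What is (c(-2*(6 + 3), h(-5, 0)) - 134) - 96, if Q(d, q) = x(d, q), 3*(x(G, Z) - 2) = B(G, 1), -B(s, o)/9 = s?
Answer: -256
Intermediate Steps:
B(s, o) = -9*s
x(G, Z) = 2 - 3*G (x(G, Z) = 2 + (-9*G)/3 = 2 - 3*G)
Q(d, q) = 2 - 3*d
h(I, y) = 3*I (h(I, y) = 2 - (2 - 3*I) = 2 + (-2 + 3*I) = 3*I)
c(P, f) = 7 + P + f (c(P, f) = 7 + (P + f) = 7 + P + f)
(c(-2*(6 + 3), h(-5, 0)) - 134) - 96 = ((7 - 2*(6 + 3) + 3*(-5)) - 134) - 96 = ((7 - 2*9 - 15) - 134) - 96 = ((7 - 18 - 15) - 134) - 96 = (-26 - 134) - 96 = -160 - 96 = -256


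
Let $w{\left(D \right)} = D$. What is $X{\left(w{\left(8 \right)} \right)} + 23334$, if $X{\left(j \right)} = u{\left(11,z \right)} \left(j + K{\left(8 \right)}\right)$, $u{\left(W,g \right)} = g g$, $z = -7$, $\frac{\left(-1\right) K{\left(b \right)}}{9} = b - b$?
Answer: $23726$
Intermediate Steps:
$K{\left(b \right)} = 0$ ($K{\left(b \right)} = - 9 \left(b - b\right) = \left(-9\right) 0 = 0$)
$u{\left(W,g \right)} = g^{2}$
$X{\left(j \right)} = 49 j$ ($X{\left(j \right)} = \left(-7\right)^{2} \left(j + 0\right) = 49 j$)
$X{\left(w{\left(8 \right)} \right)} + 23334 = 49 \cdot 8 + 23334 = 392 + 23334 = 23726$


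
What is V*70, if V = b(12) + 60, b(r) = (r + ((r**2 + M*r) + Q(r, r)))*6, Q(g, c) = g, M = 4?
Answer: 94920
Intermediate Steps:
b(r) = 6*r**2 + 36*r (b(r) = (r + ((r**2 + 4*r) + r))*6 = (r + (r**2 + 5*r))*6 = (r**2 + 6*r)*6 = 6*r**2 + 36*r)
V = 1356 (V = 6*12*(6 + 12) + 60 = 6*12*18 + 60 = 1296 + 60 = 1356)
V*70 = 1356*70 = 94920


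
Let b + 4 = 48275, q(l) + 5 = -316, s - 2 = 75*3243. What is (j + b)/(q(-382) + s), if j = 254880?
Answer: 303151/242906 ≈ 1.2480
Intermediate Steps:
s = 243227 (s = 2 + 75*3243 = 2 + 243225 = 243227)
q(l) = -321 (q(l) = -5 - 316 = -321)
b = 48271 (b = -4 + 48275 = 48271)
(j + b)/(q(-382) + s) = (254880 + 48271)/(-321 + 243227) = 303151/242906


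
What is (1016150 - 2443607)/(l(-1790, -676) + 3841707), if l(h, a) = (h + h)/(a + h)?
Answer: -1760054481/4736826521 ≈ -0.37157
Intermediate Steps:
l(h, a) = 2*h/(a + h) (l(h, a) = (2*h)/(a + h) = 2*h/(a + h))
(1016150 - 2443607)/(l(-1790, -676) + 3841707) = (1016150 - 2443607)/(2*(-1790)/(-676 - 1790) + 3841707) = -1427457/(2*(-1790)/(-2466) + 3841707) = -1427457/(2*(-1790)*(-1/2466) + 3841707) = -1427457/(1790/1233 + 3841707) = -1427457/4736826521/1233 = -1427457*1233/4736826521 = -1760054481/4736826521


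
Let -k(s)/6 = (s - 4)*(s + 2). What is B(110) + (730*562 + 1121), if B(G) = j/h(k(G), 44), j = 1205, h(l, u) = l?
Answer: 29303490187/71232 ≈ 4.1138e+5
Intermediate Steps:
k(s) = -6*(-4 + s)*(2 + s) (k(s) = -6*(s - 4)*(s + 2) = -6*(-4 + s)*(2 + s))
B(G) = 1205/(48 - 6*G² + 12*G)
B(110) + (730*562 + 1121) = 1205/(6*(8 - 1*110² + 2*110)) + (730*562 + 1121) = 1205/(6*(8 - 1*12100 + 220)) + (410260 + 1121) = 1205/(6*(8 - 12100 + 220)) + 411381 = (1205/6)/(-11872) + 411381 = (1205/6)*(-1/11872) + 411381 = -1205/71232 + 411381 = 29303490187/71232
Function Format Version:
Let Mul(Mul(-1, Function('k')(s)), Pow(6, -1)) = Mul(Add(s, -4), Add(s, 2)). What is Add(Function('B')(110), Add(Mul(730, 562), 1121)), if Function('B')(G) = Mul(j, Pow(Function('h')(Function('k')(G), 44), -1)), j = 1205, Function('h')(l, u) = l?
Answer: Rational(29303490187, 71232) ≈ 4.1138e+5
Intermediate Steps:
Function('k')(s) = Mul(-6, Add(-4, s), Add(2, s)) (Function('k')(s) = Mul(-6, Mul(Add(s, -4), Add(s, 2))) = Mul(-6, Mul(Add(-4, s), Add(2, s))) = Mul(-6, Add(-4, s), Add(2, s)))
Function('B')(G) = Mul(1205, Pow(Add(48, Mul(-6, Pow(G, 2)), Mul(12, G)), -1))
Add(Function('B')(110), Add(Mul(730, 562), 1121)) = Add(Mul(Rational(1205, 6), Pow(Add(8, Mul(-1, Pow(110, 2)), Mul(2, 110)), -1)), Add(Mul(730, 562), 1121)) = Add(Mul(Rational(1205, 6), Pow(Add(8, Mul(-1, 12100), 220), -1)), Add(410260, 1121)) = Add(Mul(Rational(1205, 6), Pow(Add(8, -12100, 220), -1)), 411381) = Add(Mul(Rational(1205, 6), Pow(-11872, -1)), 411381) = Add(Mul(Rational(1205, 6), Rational(-1, 11872)), 411381) = Add(Rational(-1205, 71232), 411381) = Rational(29303490187, 71232)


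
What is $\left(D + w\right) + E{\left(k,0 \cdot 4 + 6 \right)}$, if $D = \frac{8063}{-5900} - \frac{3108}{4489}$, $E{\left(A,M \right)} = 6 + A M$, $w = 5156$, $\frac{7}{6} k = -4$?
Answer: $\frac{952817024951}{185395700} \approx 5139.4$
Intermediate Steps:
$k = - \frac{24}{7}$ ($k = \frac{6}{7} \left(-4\right) = - \frac{24}{7} \approx -3.4286$)
$D = - \frac{54532007}{26485100}$ ($D = 8063 \left(- \frac{1}{5900}\right) - \frac{3108}{4489} = - \frac{8063}{5900} - \frac{3108}{4489} = - \frac{54532007}{26485100} \approx -2.059$)
$\left(D + w\right) + E{\left(k,0 \cdot 4 + 6 \right)} = \left(- \frac{54532007}{26485100} + 5156\right) + \left(6 - \frac{24 \left(0 \cdot 4 + 6\right)}{7}\right) = \frac{136502643593}{26485100} + \left(6 - \frac{24 \left(0 + 6\right)}{7}\right) = \frac{136502643593}{26485100} + \left(6 - \frac{144}{7}\right) = \frac{136502643593}{26485100} - \frac{102}{7} = \frac{952817024951}{185395700}$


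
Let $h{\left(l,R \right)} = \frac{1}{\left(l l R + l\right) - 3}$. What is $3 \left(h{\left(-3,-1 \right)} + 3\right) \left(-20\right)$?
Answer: $-176$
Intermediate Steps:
$h{\left(l,R \right)} = \frac{1}{-3 + l + R l^{2}}$ ($h{\left(l,R \right)} = \frac{1}{\left(l^{2} R + l\right) - 3} = \frac{1}{\left(R l^{2} + l\right) - 3} = \frac{1}{\left(l + R l^{2}\right) - 3} = \frac{1}{-3 + l + R l^{2}}$)
$3 \left(h{\left(-3,-1 \right)} + 3\right) \left(-20\right) = 3 \left(\frac{1}{-3 - 3 - \left(-3\right)^{2}} + 3\right) \left(-20\right) = 3 \left(\frac{1}{-3 - 3 - 9} + 3\right) \left(-20\right) = 3 \left(\frac{1}{-15} + 3\right) \left(-20\right) = 3 \left(- \frac{1}{15} + 3\right) \left(-20\right) = 3 \cdot \frac{44}{15} \left(-20\right) = \frac{44}{5} \left(-20\right) = -176$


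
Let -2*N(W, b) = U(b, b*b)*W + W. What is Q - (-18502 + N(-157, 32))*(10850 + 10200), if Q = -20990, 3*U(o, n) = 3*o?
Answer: 334916085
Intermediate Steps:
U(o, n) = o (U(o, n) = (3*o)/3 = o)
N(W, b) = -W/2 - W*b/2 (N(W, b) = -(b*W + W)/2 = -(W*b + W)/2 = -(W + W*b)/2 = -W/2 - W*b/2)
Q - (-18502 + N(-157, 32))*(10850 + 10200) = -20990 - (-18502 - ½*(-157)*(1 + 32))*(10850 + 10200) = -20990 - (-18502 - ½*(-157)*33)*21050 = -20990 - (-18502 + 5181/2)*21050 = -20990 - (-31823)*21050/2 = -20990 - 1*(-334937075) = -20990 + 334937075 = 334916085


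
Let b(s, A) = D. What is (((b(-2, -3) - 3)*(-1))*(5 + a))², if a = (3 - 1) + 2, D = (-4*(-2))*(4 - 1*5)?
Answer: 9801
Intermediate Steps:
D = -8 (D = 8*(4 - 5) = 8*(-1) = -8)
b(s, A) = -8
a = 4 (a = 2 + 2 = 4)
(((b(-2, -3) - 3)*(-1))*(5 + a))² = (((-8 - 3)*(-1))*(5 + 4))² = (-11*(-1)*9)² = (11*9)² = 99² = 9801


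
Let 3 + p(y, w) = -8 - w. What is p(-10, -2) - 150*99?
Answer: -14859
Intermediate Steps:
p(y, w) = -11 - w (p(y, w) = -3 + (-8 - w) = -11 - w)
p(-10, -2) - 150*99 = (-11 - 1*(-2)) - 150*99 = (-11 + 2) - 14850 = -9 - 14850 = -14859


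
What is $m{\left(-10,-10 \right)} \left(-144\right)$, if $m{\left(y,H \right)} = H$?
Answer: $1440$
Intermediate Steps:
$m{\left(-10,-10 \right)} \left(-144\right) = \left(-10\right) \left(-144\right) = 1440$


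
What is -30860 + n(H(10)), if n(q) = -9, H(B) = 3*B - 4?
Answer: -30869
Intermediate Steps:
H(B) = -4 + 3*B
-30860 + n(H(10)) = -30860 - 9 = -30869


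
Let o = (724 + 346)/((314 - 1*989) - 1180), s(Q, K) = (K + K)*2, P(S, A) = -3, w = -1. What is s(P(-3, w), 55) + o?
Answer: 81406/371 ≈ 219.42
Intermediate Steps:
s(Q, K) = 4*K (s(Q, K) = (2*K)*2 = 4*K)
o = -214/371 (o = 1070/((314 - 989) - 1180) = 1070/(-675 - 1180) = 1070/(-1855) = 1070*(-1/1855) = -214/371 ≈ -0.57682)
s(P(-3, w), 55) + o = 4*55 - 214/371 = 220 - 214/371 = 81406/371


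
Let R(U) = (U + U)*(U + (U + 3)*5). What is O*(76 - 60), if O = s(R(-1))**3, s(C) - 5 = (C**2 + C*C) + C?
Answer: 4096766000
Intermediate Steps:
R(U) = 2*U*(15 + 6*U) (R(U) = (2*U)*(U + (3 + U)*5) = (2*U)*(U + (15 + 5*U)) = (2*U)*(15 + 6*U) = 2*U*(15 + 6*U))
s(C) = 5 + C + 2*C**2 (s(C) = 5 + ((C**2 + C*C) + C) = 5 + ((C**2 + C**2) + C) = 5 + (2*C**2 + C) = 5 + (C + 2*C**2) = 5 + C + 2*C**2)
O = 256047875 (O = (5 + 6*(-1)*(5 + 2*(-1)) + 2*(6*(-1)*(5 + 2*(-1)))**2)**3 = (5 + 6*(-1)*(5 - 2) + 2*(6*(-1)*(5 - 2))**2)**3 = (5 + 6*(-1)*3 + 2*(6*(-1)*3)**2)**3 = (5 - 18 + 2*(-18)**2)**3 = (5 - 18 + 2*324)**3 = (5 - 18 + 648)**3 = 635**3 = 256047875)
O*(76 - 60) = 256047875*(76 - 60) = 256047875*16 = 4096766000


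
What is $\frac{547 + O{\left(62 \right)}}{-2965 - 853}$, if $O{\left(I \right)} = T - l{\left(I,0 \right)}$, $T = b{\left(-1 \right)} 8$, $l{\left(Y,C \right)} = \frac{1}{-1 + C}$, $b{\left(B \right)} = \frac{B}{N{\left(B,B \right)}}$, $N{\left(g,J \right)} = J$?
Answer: $- \frac{278}{1909} \approx -0.14563$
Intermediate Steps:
$b{\left(B \right)} = 1$ ($b{\left(B \right)} = \frac{B}{B} = 1$)
$T = 8$ ($T = 1 \cdot 8 = 8$)
$O{\left(I \right)} = 9$ ($O{\left(I \right)} = 8 - \frac{1}{-1 + 0} = 8 - \frac{1}{-1} = 8 - -1 = 8 + 1 = 9$)
$\frac{547 + O{\left(62 \right)}}{-2965 - 853} = \frac{547 + 9}{-2965 - 853} = \frac{556}{-3818} = 556 \left(- \frac{1}{3818}\right) = - \frac{278}{1909}$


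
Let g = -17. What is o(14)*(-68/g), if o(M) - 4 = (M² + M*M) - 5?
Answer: 1564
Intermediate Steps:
o(M) = -1 + 2*M² (o(M) = 4 + ((M² + M*M) - 5) = 4 + ((M² + M²) - 5) = 4 + (2*M² - 5) = 4 + (-5 + 2*M²) = -1 + 2*M²)
o(14)*(-68/g) = (-1 + 2*14²)*(-68/(-17)) = (-1 + 2*196)*(-68*(-1/17)) = (-1 + 392)*4 = 391*4 = 1564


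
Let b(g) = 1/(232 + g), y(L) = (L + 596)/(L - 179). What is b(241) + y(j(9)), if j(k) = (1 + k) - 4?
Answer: -284573/81829 ≈ -3.4777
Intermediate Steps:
j(k) = -3 + k
y(L) = (596 + L)/(-179 + L)
b(241) + y(j(9)) = 1/(232 + 241) + (596 + (-3 + 9))/(-179 + (-3 + 9)) = 1/473 + (596 + 6)/(-179 + 6) = 1/473 + 602/(-173) = 1/473 - 1/173*602 = 1/473 - 602/173 = -284573/81829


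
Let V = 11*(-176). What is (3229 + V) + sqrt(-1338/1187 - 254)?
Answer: 1293 + 2*I*sqrt(89866583)/1187 ≈ 1293.0 + 15.973*I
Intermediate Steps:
V = -1936
(3229 + V) + sqrt(-1338/1187 - 254) = (3229 - 1936) + sqrt(-1338/1187 - 254) = 1293 + sqrt(-1338*1/1187 - 254) = 1293 + sqrt(-1338/1187 - 254) = 1293 + sqrt(-302836/1187) = 1293 + 2*I*sqrt(89866583)/1187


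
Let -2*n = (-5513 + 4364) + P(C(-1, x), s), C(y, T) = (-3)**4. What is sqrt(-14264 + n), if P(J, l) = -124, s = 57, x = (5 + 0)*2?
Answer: I*sqrt(54510)/2 ≈ 116.74*I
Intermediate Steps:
x = 10 (x = 5*2 = 10)
C(y, T) = 81
n = 1273/2 (n = -((-5513 + 4364) - 124)/2 = -(-1149 - 124)/2 = -1/2*(-1273) = 1273/2 ≈ 636.50)
sqrt(-14264 + n) = sqrt(-14264 + 1273/2) = sqrt(-27255/2) = I*sqrt(54510)/2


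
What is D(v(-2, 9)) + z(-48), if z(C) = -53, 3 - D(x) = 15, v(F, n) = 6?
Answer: -65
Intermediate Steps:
D(x) = -12 (D(x) = 3 - 1*15 = 3 - 15 = -12)
D(v(-2, 9)) + z(-48) = -12 - 53 = -65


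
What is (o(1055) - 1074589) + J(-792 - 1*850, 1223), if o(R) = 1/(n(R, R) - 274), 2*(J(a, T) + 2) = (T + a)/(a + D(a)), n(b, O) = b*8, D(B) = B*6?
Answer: -100861113836093/93860004 ≈ -1.0746e+6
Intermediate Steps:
D(B) = 6*B
n(b, O) = 8*b
J(a, T) = -2 + (T + a)/(14*a) (J(a, T) = -2 + ((T + a)/(a + 6*a))/2 = -2 + ((T + a)/((7*a)))/2 = -2 + ((T + a)*(1/(7*a)))/2 = -2 + ((T + a)/(7*a))/2 = -2 + (T + a)/(14*a))
o(R) = 1/(-274 + 8*R) (o(R) = 1/(8*R - 274) = 1/(-274 + 8*R))
(o(1055) - 1074589) + J(-792 - 1*850, 1223) = (1/(2*(-137 + 4*1055)) - 1074589) + (1223 - 27*(-792 - 1*850))/(14*(-792 - 1*850)) = (1/(2*(-137 + 4220)) - 1074589) + (1223 - 27*(-792 - 850))/(14*(-792 - 850)) = ((½)/4083 - 1074589) + (1/14)*(1223 - 27*(-1642))/(-1642) = ((½)*(1/4083) - 1074589) + (1/14)*(-1/1642)*(1223 + 44334) = (1/8166 - 1074589) + (1/14)*(-1/1642)*45557 = -8775093773/8166 - 45557/22988 = -100861113836093/93860004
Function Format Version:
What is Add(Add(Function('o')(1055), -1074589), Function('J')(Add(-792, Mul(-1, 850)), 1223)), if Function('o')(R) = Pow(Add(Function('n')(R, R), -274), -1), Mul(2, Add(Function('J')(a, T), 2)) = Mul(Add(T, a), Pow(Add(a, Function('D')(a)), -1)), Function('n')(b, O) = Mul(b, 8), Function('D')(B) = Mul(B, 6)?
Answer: Rational(-100861113836093, 93860004) ≈ -1.0746e+6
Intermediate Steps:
Function('D')(B) = Mul(6, B)
Function('n')(b, O) = Mul(8, b)
Function('J')(a, T) = Add(-2, Mul(Rational(1, 14), Pow(a, -1), Add(T, a))) (Function('J')(a, T) = Add(-2, Mul(Rational(1, 2), Mul(Add(T, a), Pow(Add(a, Mul(6, a)), -1)))) = Add(-2, Mul(Rational(1, 2), Mul(Add(T, a), Pow(Mul(7, a), -1)))) = Add(-2, Mul(Rational(1, 2), Mul(Add(T, a), Mul(Rational(1, 7), Pow(a, -1))))) = Add(-2, Mul(Rational(1, 2), Mul(Rational(1, 7), Pow(a, -1), Add(T, a)))) = Add(-2, Mul(Rational(1, 14), Pow(a, -1), Add(T, a))))
Function('o')(R) = Pow(Add(-274, Mul(8, R)), -1) (Function('o')(R) = Pow(Add(Mul(8, R), -274), -1) = Pow(Add(-274, Mul(8, R)), -1))
Add(Add(Function('o')(1055), -1074589), Function('J')(Add(-792, Mul(-1, 850)), 1223)) = Add(Add(Mul(Rational(1, 2), Pow(Add(-137, Mul(4, 1055)), -1)), -1074589), Mul(Rational(1, 14), Pow(Add(-792, Mul(-1, 850)), -1), Add(1223, Mul(-27, Add(-792, Mul(-1, 850)))))) = Add(Add(Mul(Rational(1, 2), Pow(Add(-137, 4220), -1)), -1074589), Mul(Rational(1, 14), Pow(Add(-792, -850), -1), Add(1223, Mul(-27, Add(-792, -850))))) = Add(Add(Mul(Rational(1, 2), Pow(4083, -1)), -1074589), Mul(Rational(1, 14), Pow(-1642, -1), Add(1223, Mul(-27, -1642)))) = Add(Add(Mul(Rational(1, 2), Rational(1, 4083)), -1074589), Mul(Rational(1, 14), Rational(-1, 1642), Add(1223, 44334))) = Add(Add(Rational(1, 8166), -1074589), Mul(Rational(1, 14), Rational(-1, 1642), 45557)) = Add(Rational(-8775093773, 8166), Rational(-45557, 22988)) = Rational(-100861113836093, 93860004)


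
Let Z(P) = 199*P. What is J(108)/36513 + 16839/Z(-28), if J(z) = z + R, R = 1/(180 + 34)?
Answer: -65723744731/21769196652 ≈ -3.0191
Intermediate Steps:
R = 1/214 ≈ 0.0046729
J(z) = 1/214 + z (J(z) = z + 1/214 = 1/214 + z)
J(108)/36513 + 16839/Z(-28) = (1/214 + 108)/36513 + 16839/((199*(-28))) = (23113/214)*(1/36513) + 16839/(-5572) = 23113/7813782 + 16839*(-1/5572) = 23113/7813782 - 16839/5572 = -65723744731/21769196652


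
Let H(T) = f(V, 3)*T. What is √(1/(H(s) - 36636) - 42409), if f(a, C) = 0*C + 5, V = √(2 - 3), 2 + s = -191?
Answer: 3*I*√6662148564090/37601 ≈ 205.93*I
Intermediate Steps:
s = -193 (s = -2 - 191 = -193)
V = I (V = √(-1) = I ≈ 1.0*I)
f(a, C) = 5 (f(a, C) = 0 + 5 = 5)
H(T) = 5*T
√(1/(H(s) - 36636) - 42409) = √(1/(5*(-193) - 36636) - 42409) = √(1/(-965 - 36636) - 42409) = √(1/(-37601) - 42409) = √(-1/37601 - 42409) = √(-1594620810/37601) = 3*I*√6662148564090/37601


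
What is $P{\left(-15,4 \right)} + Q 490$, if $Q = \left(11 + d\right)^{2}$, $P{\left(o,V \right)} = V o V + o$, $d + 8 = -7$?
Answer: $7585$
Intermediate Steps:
$d = -15$ ($d = -8 - 7 = -15$)
$P{\left(o,V \right)} = o + o V^{2}$ ($P{\left(o,V \right)} = o V^{2} + o = o + o V^{2}$)
$Q = 16$ ($Q = \left(11 - 15\right)^{2} = \left(-4\right)^{2} = 16$)
$P{\left(-15,4 \right)} + Q 490 = - 15 \left(1 + 4^{2}\right) + 16 \cdot 490 = - 15 \left(1 + 16\right) + 7840 = \left(-15\right) 17 + 7840 = -255 + 7840 = 7585$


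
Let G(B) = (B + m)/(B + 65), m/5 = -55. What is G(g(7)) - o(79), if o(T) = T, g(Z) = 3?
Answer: -83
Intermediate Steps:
m = -275 (m = 5*(-55) = -275)
G(B) = (-275 + B)/(65 + B) (G(B) = (B - 275)/(B + 65) = (-275 + B)/(65 + B))
G(g(7)) - o(79) = (-275 + 3)/(65 + 3) - 1*79 = -272/68 - 79 = (1/68)*(-272) - 79 = -4 - 79 = -83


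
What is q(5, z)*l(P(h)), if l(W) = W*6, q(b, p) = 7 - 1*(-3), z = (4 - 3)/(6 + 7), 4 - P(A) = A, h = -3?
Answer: 420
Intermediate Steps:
P(A) = 4 - A
z = 1/13 ≈ 0.076923
q(b, p) = 10 (q(b, p) = 7 + 3 = 10)
l(W) = 6*W
q(5, z)*l(P(h)) = 10*(6*(4 - 1*(-3))) = 10*(6*(4 + 3)) = 10*(6*7) = 10*42 = 420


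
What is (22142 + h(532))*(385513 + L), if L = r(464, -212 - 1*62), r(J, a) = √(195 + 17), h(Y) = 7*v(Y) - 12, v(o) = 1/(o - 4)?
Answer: 4504583318911/528 + 11684647*√53/264 ≈ 8.5317e+9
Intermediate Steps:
v(o) = 1/(-4 + o)
h(Y) = -12 + 7/(-4 + Y) (h(Y) = 7/(-4 + Y) - 12 = -12 + 7/(-4 + Y))
r(J, a) = 2*√53 (r(J, a) = √212 = 2*√53)
L = 2*√53 ≈ 14.560
(22142 + h(532))*(385513 + L) = (22142 + (55 - 12*532)/(-4 + 532))*(385513 + 2*√53) = (22142 + (55 - 6384)/528)*(385513 + 2*√53) = (22142 + (1/528)*(-6329))*(385513 + 2*√53) = (22142 - 6329/528)*(385513 + 2*√53) = 11684647*(385513 + 2*√53)/528 = 4504583318911/528 + 11684647*√53/264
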